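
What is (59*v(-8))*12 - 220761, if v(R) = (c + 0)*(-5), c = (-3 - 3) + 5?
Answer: -217221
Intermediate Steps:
c = -1 (c = -6 + 5 = -1)
v(R) = 5 (v(R) = (-1 + 0)*(-5) = -1*(-5) = 5)
(59*v(-8))*12 - 220761 = (59*5)*12 - 220761 = 295*12 - 220761 = 3540 - 220761 = -217221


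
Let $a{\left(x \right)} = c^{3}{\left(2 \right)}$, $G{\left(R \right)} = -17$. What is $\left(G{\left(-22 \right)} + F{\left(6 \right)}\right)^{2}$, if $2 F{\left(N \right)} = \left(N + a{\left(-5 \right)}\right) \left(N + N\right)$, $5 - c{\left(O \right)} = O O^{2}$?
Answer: $20449$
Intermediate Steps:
$c{\left(O \right)} = 5 - O^{3}$ ($c{\left(O \right)} = 5 - O O^{2} = 5 - O^{3}$)
$a{\left(x \right)} = -27$ ($a{\left(x \right)} = \left(5 - 2^{3}\right)^{3} = \left(5 - 8\right)^{3} = \left(-3\right)^{3} = -27$)
$F{\left(N \right)} = N \left(-27 + N\right)$ ($F{\left(N \right)} = \frac{\left(N - 27\right) \left(N + N\right)}{2} = \frac{\left(-27 + N\right) 2 N}{2} = \frac{2 N \left(-27 + N\right)}{2} = N \left(-27 + N\right)$)
$\left(G{\left(-22 \right)} + F{\left(6 \right)}\right)^{2} = \left(-17 + 6 \left(-27 + 6\right)\right)^{2} = \left(-17 + 6 \left(-21\right)\right)^{2} = \left(-17 - 126\right)^{2} = \left(-143\right)^{2} = 20449$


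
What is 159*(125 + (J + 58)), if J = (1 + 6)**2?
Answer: 36888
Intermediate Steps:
J = 49 (J = 7**2 = 49)
159*(125 + (J + 58)) = 159*(125 + (49 + 58)) = 159*(125 + 107) = 159*232 = 36888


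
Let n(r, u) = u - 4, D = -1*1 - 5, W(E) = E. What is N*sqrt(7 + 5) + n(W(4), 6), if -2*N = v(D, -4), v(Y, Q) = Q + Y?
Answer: 2 + 10*sqrt(3) ≈ 19.320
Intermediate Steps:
D = -6 (D = -1 - 5 = -6)
n(r, u) = -4 + u
N = 5 (N = -(-4 - 6)/2 = -1/2*(-10) = 5)
N*sqrt(7 + 5) + n(W(4), 6) = 5*sqrt(7 + 5) + (-4 + 6) = 5*sqrt(12) + 2 = 5*(2*sqrt(3)) + 2 = 10*sqrt(3) + 2 = 2 + 10*sqrt(3)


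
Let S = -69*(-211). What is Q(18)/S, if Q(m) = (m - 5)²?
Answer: 169/14559 ≈ 0.011608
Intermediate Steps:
S = 14559
Q(m) = (-5 + m)²
Q(18)/S = (-5 + 18)²/14559 = 13²*(1/14559) = 169*(1/14559) = 169/14559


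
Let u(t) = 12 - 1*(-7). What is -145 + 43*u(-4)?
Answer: 672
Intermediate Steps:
u(t) = 19 (u(t) = 12 + 7 = 19)
-145 + 43*u(-4) = -145 + 43*19 = -145 + 817 = 672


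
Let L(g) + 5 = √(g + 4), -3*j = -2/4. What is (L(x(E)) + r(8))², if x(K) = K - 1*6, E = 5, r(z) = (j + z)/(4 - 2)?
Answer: 553/144 - 11*√3/6 ≈ 0.66485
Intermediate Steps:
j = ⅙ (j = -(-2)/(3*4) = -⅓*(-½) = ⅙ ≈ 0.16667)
r(z) = 1/12 + z/2 (r(z) = (⅙ + z)/(4 - 2) = (⅙ + z)/2 = (⅙ + z)*(½) = 1/12 + z/2)
x(K) = -6 + K (x(K) = K - 6 = -6 + K)
L(g) = -5 + √(4 + g) (L(g) = -5 + √(g + 4) = -5 + √(4 + g))
(L(x(E)) + r(8))² = ((-5 + √(4 + (-6 + 5))) + (1/12 + (½)*8))² = ((-5 + √(4 - 1)) + (1/12 + 4))² = ((-5 + √3) + 49/12)² = (-11/12 + √3)²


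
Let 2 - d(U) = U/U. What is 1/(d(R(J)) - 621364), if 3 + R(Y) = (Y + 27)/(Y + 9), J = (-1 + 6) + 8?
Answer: -1/621363 ≈ -1.6094e-6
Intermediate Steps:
J = 13 (J = 5 + 8 = 13)
R(Y) = -3 + (27 + Y)/(9 + Y) (R(Y) = -3 + (Y + 27)/(Y + 9) = -3 + (27 + Y)/(9 + Y))
d(U) = 1 (d(U) = 2 - U/U = 2 - 1*1 = 2 - 1 = 1)
1/(d(R(J)) - 621364) = 1/(1 - 621364) = 1/(-621363) = -1/621363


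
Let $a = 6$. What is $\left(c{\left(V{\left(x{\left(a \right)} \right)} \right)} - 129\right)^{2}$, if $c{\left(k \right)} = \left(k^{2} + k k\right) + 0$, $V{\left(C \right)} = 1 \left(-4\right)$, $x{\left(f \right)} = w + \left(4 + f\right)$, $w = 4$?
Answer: $9409$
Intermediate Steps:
$x{\left(f \right)} = 8 + f$ ($x{\left(f \right)} = 4 + \left(4 + f\right) = 8 + f$)
$V{\left(C \right)} = -4$
$c{\left(k \right)} = 2 k^{2}$ ($c{\left(k \right)} = \left(k^{2} + k^{2}\right) + 0 = 2 k^{2} + 0 = 2 k^{2}$)
$\left(c{\left(V{\left(x{\left(a \right)} \right)} \right)} - 129\right)^{2} = \left(2 \left(-4\right)^{2} - 129\right)^{2} = \left(2 \cdot 16 - 129\right)^{2} = \left(32 - 129\right)^{2} = \left(-97\right)^{2} = 9409$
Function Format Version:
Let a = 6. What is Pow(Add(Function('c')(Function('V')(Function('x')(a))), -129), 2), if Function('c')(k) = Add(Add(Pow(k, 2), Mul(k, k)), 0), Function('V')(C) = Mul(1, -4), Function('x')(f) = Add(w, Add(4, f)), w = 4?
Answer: 9409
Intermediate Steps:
Function('x')(f) = Add(8, f) (Function('x')(f) = Add(4, Add(4, f)) = Add(8, f))
Function('V')(C) = -4
Function('c')(k) = Mul(2, Pow(k, 2)) (Function('c')(k) = Add(Add(Pow(k, 2), Pow(k, 2)), 0) = Add(Mul(2, Pow(k, 2)), 0) = Mul(2, Pow(k, 2)))
Pow(Add(Function('c')(Function('V')(Function('x')(a))), -129), 2) = Pow(Add(Mul(2, Pow(-4, 2)), -129), 2) = Pow(Add(Mul(2, 16), -129), 2) = Pow(Add(32, -129), 2) = Pow(-97, 2) = 9409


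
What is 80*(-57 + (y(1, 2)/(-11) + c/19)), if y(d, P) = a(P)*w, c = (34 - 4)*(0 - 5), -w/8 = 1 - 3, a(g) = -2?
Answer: -1036400/209 ≈ -4958.9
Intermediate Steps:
w = 16 (w = -8*(1 - 3) = -8*(-2) = 16)
c = -150 (c = 30*(-5) = -150)
y(d, P) = -32 (y(d, P) = -2*16 = -32)
80*(-57 + (y(1, 2)/(-11) + c/19)) = 80*(-57 + (-32/(-11) - 150/19)) = 80*(-57 + (-32*(-1/11) - 150*1/19)) = 80*(-57 + (32/11 - 150/19)) = 80*(-57 - 1042/209) = 80*(-12955/209) = -1036400/209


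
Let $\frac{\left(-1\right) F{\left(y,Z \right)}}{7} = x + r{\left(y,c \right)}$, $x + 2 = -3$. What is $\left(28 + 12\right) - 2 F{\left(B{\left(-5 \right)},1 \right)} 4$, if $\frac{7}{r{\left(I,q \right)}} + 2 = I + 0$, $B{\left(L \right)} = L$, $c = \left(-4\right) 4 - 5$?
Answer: $-13440$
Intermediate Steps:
$c = -21$ ($c = -16 - 5 = -21$)
$x = -5$ ($x = -2 - 3 = -5$)
$r{\left(I,q \right)} = \frac{7}{-2 + I}$ ($r{\left(I,q \right)} = \frac{7}{-2 + \left(I + 0\right)} = \frac{7}{-2 + I}$)
$F{\left(y,Z \right)} = 35 - \frac{49}{-2 + y}$ ($F{\left(y,Z \right)} = - 7 \left(-5 + \frac{7}{-2 + y}\right) = 35 - \frac{49}{-2 + y}$)
$\left(28 + 12\right) - 2 F{\left(B{\left(-5 \right)},1 \right)} 4 = \left(28 + 12\right) - 2 \frac{7 \left(-17 + 5 \left(-5\right)\right)}{-2 - 5} \cdot 4 = 40 - 2 \frac{7 \left(-17 - 25\right)}{-7} \cdot 4 = 40 - 2 \cdot 7 \left(- \frac{1}{7}\right) \left(-42\right) 4 = 40 \left(-2\right) 42 \cdot 4 = 40 \left(\left(-84\right) 4\right) = 40 \left(-336\right) = -13440$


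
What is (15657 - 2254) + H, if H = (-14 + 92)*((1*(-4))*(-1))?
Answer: 13715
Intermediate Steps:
H = 312 (H = 78*(-4*(-1)) = 78*4 = 312)
(15657 - 2254) + H = (15657 - 2254) + 312 = 13403 + 312 = 13715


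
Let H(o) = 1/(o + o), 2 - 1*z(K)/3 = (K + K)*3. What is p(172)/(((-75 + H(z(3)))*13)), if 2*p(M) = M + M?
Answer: -16512/93613 ≈ -0.17639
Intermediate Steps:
p(M) = M (p(M) = (M + M)/2 = (2*M)/2 = M)
z(K) = 6 - 18*K (z(K) = 6 - 3*(K + K)*3 = 6 - 3*2*K*3 = 6 - 18*K)
H(o) = 1/(2*o)
p(172)/(((-75 + H(z(3)))*13)) = 172/(((-75 + 1/(2*(6 - 18*3)))*13)) = 172/(((-75 + 1/(2*(6 - 54)))*13)) = 172/(((-75 + (1/2)/(-48))*13)) = 172/(((-75 + (1/2)*(-1/48))*13)) = 172/(((-75 - 1/96)*13)) = 172/((-7201/96*13)) = 172/(-93613/96) = 172*(-96/93613) = -16512/93613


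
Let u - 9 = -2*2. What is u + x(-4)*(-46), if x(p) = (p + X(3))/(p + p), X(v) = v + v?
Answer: 33/2 ≈ 16.500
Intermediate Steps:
u = 5 (u = 9 - 2*2 = 9 - 4 = 5)
X(v) = 2*v
x(p) = (6 + p)/(2*p) (x(p) = (p + 2*3)/(p + p) = (p + 6)/((2*p)) = (6 + p)*(1/(2*p)) = (6 + p)/(2*p))
u + x(-4)*(-46) = 5 + ((½)*(6 - 4)/(-4))*(-46) = 5 + ((½)*(-¼)*2)*(-46) = 5 - ¼*(-46) = 5 + 23/2 = 33/2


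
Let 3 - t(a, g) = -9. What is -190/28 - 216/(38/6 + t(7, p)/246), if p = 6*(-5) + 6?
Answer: -446527/10990 ≈ -40.630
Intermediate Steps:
p = -24 (p = -30 + 6 = -24)
t(a, g) = 12 (t(a, g) = 3 - 1*(-9) = 3 + 9 = 12)
-190/28 - 216/(38/6 + t(7, p)/246) = -190/28 - 216/(38/6 + 12/246) = -190*1/28 - 216/(38*(⅙) + 12*(1/246)) = -95/14 - 216/(19/3 + 2/41) = -95/14 - 216/785/123 = -95/14 - 216*123/785 = -95/14 - 26568/785 = -446527/10990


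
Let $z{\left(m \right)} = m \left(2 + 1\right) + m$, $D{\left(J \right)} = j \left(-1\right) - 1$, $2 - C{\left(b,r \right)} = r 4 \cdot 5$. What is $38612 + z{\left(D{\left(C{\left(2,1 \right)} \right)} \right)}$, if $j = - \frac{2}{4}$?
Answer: $38610$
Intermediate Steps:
$C{\left(b,r \right)} = 2 - 20 r$ ($C{\left(b,r \right)} = 2 - r 4 \cdot 5 = 2 - 4 r 5 = 2 - 20 r$)
$j = - \frac{1}{2}$ ($j = \left(-2\right) \frac{1}{4} = - \frac{1}{2} \approx -0.5$)
$D{\left(J \right)} = - \frac{1}{2}$ ($D{\left(J \right)} = \left(- \frac{1}{2}\right) \left(-1\right) - 1 = \frac{1}{2} - 1 = - \frac{1}{2}$)
$z{\left(m \right)} = 4 m$ ($z{\left(m \right)} = m 3 + m = 3 m + m = 4 m$)
$38612 + z{\left(D{\left(C{\left(2,1 \right)} \right)} \right)} = 38612 + 4 \left(- \frac{1}{2}\right) = 38612 - 2 = 38610$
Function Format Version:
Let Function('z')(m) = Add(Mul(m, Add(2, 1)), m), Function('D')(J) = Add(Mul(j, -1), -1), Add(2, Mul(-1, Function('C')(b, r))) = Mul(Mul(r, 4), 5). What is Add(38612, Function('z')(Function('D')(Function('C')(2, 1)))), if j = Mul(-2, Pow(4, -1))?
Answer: 38610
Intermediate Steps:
Function('C')(b, r) = Add(2, Mul(-20, r)) (Function('C')(b, r) = Add(2, Mul(-1, Mul(Mul(r, 4), 5))) = Add(2, Mul(-1, Mul(Mul(4, r), 5))) = Add(2, Mul(-1, Mul(20, r))) = Add(2, Mul(-20, r)))
j = Rational(-1, 2) (j = Mul(-2, Rational(1, 4)) = Rational(-1, 2) ≈ -0.50000)
Function('D')(J) = Rational(-1, 2) (Function('D')(J) = Add(Mul(Rational(-1, 2), -1), -1) = Add(Rational(1, 2), -1) = Rational(-1, 2))
Function('z')(m) = Mul(4, m) (Function('z')(m) = Add(Mul(m, 3), m) = Add(Mul(3, m), m) = Mul(4, m))
Add(38612, Function('z')(Function('D')(Function('C')(2, 1)))) = Add(38612, Mul(4, Rational(-1, 2))) = Add(38612, -2) = 38610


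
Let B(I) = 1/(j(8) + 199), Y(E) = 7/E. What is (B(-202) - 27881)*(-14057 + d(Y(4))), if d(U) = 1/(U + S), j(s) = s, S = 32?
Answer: 10952269315906/27945 ≈ 3.9192e+8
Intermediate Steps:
B(I) = 1/207 (B(I) = 1/(8 + 199) = 1/207)
d(U) = 1/(32 + U) (d(U) = 1/(U + 32) = 1/(32 + U))
(B(-202) - 27881)*(-14057 + d(Y(4))) = (1/207 - 27881)*(-14057 + 1/(32 + 7/4)) = -5771366*(-14057 + 1/(32 + 7*(¼)))/207 = -5771366*(-14057 + 1/(32 + 7/4))/207 = -5771366*(-14057 + 1/(135/4))/207 = -5771366*(-14057 + 4/135)/207 = -5771366/207*(-1897691/135) = 10952269315906/27945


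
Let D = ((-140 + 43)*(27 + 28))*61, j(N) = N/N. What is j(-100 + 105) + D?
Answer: -325434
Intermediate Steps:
j(N) = 1
D = -325435 (D = -97*55*61 = -5335*61 = -325435)
j(-100 + 105) + D = 1 - 325435 = -325434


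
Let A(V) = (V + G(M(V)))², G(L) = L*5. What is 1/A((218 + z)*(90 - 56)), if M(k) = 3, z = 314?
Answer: 1/327718609 ≈ 3.0514e-9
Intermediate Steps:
G(L) = 5*L
A(V) = (15 + V)² (A(V) = (V + 5*3)² = (V + 15)² = (15 + V)²)
1/A((218 + z)*(90 - 56)) = 1/((15 + (218 + 314)*(90 - 56))²) = 1/((15 + 532*34)²) = 1/((15 + 18088)²) = 1/(18103²) = 1/327718609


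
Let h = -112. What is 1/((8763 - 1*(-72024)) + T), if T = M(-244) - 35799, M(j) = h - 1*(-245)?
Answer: 1/45121 ≈ 2.2163e-5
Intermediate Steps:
M(j) = 133 (M(j) = -112 - 1*(-245) = -112 + 245 = 133)
T = -35666 (T = 133 - 35799 = -35666)
1/((8763 - 1*(-72024)) + T) = 1/((8763 - 1*(-72024)) - 35666) = 1/((8763 + 72024) - 35666) = 1/(80787 - 35666) = 1/45121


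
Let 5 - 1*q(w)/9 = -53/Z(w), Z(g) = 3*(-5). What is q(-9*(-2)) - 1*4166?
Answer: -20764/5 ≈ -4152.8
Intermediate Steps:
Z(g) = -15
q(w) = 66/5 (q(w) = 45 - (-477)/(-15) = 45 - (-477)*(-1)/15 = 45 - 9*53/15 = 45 - 159/5 = 66/5)
q(-9*(-2)) - 1*4166 = 66/5 - 1*4166 = 66/5 - 4166 = -20764/5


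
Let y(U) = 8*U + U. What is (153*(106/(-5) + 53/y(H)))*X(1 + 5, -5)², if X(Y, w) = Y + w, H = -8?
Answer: -134249/40 ≈ -3356.2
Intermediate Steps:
y(U) = 9*U
(153*(106/(-5) + 53/y(H)))*X(1 + 5, -5)² = (153*(106/(-5) + 53/((9*(-8)))))*((1 + 5) - 5)² = (153*(106*(-⅕) + 53/(-72)))*(6 - 5)² = (153*(-106/5 + 53*(-1/72)))*1² = (153*(-106/5 - 53/72))*1 = (153*(-7897/360))*1 = -134249/40*1 = -134249/40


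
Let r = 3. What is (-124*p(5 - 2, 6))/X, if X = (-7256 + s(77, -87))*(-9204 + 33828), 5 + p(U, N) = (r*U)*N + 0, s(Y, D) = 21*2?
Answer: 1519/44409384 ≈ 3.4204e-5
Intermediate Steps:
s(Y, D) = 42
p(U, N) = -5 + 3*N*U (p(U, N) = -5 + ((3*U)*N + 0) = -5 + (3*N*U + 0) = -5 + 3*N*U)
X = -177637536 (X = (-7256 + 42)*(-9204 + 33828) = -7214*24624 = -177637536)
(-124*p(5 - 2, 6))/X = -124*(-5 + 3*6*(5 - 2))/(-177637536) = -124*(-5 + 3*6*3)*(-1/177637536) = -124*(-5 + 54)*(-1/177637536) = -124*49*(-1/177637536) = -6076*(-1/177637536) = 1519/44409384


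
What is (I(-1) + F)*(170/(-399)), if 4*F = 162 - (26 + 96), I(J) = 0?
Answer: -1700/399 ≈ -4.2607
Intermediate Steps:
F = 10 (F = (162 - (26 + 96))/4 = (162 - 1*122)/4 = (162 - 122)/4 = (¼)*40 = 10)
(I(-1) + F)*(170/(-399)) = (0 + 10)*(170/(-399)) = 10*(170*(-1/399)) = 10*(-170/399) = -1700/399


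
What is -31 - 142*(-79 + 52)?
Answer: 3803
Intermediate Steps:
-31 - 142*(-79 + 52) = -31 - 142*(-27) = -31 + 3834 = 3803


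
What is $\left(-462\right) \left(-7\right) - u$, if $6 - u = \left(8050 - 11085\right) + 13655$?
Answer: $13848$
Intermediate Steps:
$u = -10614$ ($u = 6 - \left(\left(8050 - 11085\right) + 13655\right) = 6 - \left(-3035 + 13655\right) = 6 - 10620 = -10614$)
$\left(-462\right) \left(-7\right) - u = \left(-462\right) \left(-7\right) - -10614 = 3234 + 10614 = 13848$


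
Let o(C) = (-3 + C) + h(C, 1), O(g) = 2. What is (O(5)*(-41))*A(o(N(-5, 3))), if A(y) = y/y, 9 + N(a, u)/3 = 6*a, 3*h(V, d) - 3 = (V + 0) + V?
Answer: -82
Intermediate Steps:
h(V, d) = 1 + 2*V/3 (h(V, d) = 1 + ((V + 0) + V)/3 = 1 + (V + V)/3 = 1 + (2*V)/3 = 1 + 2*V/3)
N(a, u) = -27 + 18*a (N(a, u) = -27 + 3*(6*a) = -27 + 18*a)
o(C) = -2 + 5*C/3 (o(C) = (-3 + C) + (1 + 2*C/3) = -2 + 5*C/3)
A(y) = 1
(O(5)*(-41))*A(o(N(-5, 3))) = (2*(-41))*1 = -82*1 = -82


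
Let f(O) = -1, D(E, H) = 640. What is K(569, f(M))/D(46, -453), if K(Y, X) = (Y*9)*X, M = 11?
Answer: -5121/640 ≈ -8.0016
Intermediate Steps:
K(Y, X) = 9*X*Y (K(Y, X) = (9*Y)*X = 9*X*Y)
K(569, f(M))/D(46, -453) = (9*(-1)*569)/640 = -5121*1/640 = -5121/640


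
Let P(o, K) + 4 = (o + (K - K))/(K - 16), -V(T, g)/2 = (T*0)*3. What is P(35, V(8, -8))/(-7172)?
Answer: 9/10432 ≈ 0.00086273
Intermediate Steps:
V(T, g) = 0 (V(T, g) = -2*T*0*3 = -0*3 = -2*0 = 0)
P(o, K) = -4 + o/(-16 + K) (P(o, K) = -4 + (o + (K - K))/(K - 16) = -4 + (o + 0)/(-16 + K) = -4 + o/(-16 + K))
P(35, V(8, -8))/(-7172) = ((64 + 35 - 4*0)/(-16 + 0))/(-7172) = ((64 + 35 + 0)/(-16))*(-1/7172) = -1/16*99*(-1/7172) = -99/16*(-1/7172) = 9/10432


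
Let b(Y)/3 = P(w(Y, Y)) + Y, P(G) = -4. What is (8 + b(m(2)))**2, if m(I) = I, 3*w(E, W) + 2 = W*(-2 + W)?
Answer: 4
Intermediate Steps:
w(E, W) = -2/3 + W*(-2 + W)/3 (w(E, W) = -2/3 + (W*(-2 + W))/3 = -2/3 + W*(-2 + W)/3)
b(Y) = -12 + 3*Y (b(Y) = 3*(-4 + Y) = -12 + 3*Y)
(8 + b(m(2)))**2 = (8 + (-12 + 3*2))**2 = (8 + (-12 + 6))**2 = (8 - 6)**2 = 2**2 = 4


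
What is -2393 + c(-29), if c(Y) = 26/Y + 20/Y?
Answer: -69443/29 ≈ -2394.6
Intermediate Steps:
c(Y) = 46/Y
-2393 + c(-29) = -2393 + 46/(-29) = -2393 + 46*(-1/29) = -2393 - 46/29 = -69443/29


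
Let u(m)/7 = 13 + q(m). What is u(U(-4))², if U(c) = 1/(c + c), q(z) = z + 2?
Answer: 693889/64 ≈ 10842.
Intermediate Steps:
q(z) = 2 + z
U(c) = 1/(2*c)
u(m) = 105 + 7*m (u(m) = 7*(13 + (2 + m)) = 7*(15 + m) = 105 + 7*m)
u(U(-4))² = (105 + 7*((½)/(-4)))² = (105 + 7*((½)*(-¼)))² = (105 + 7*(-⅛))² = (105 - 7/8)² = (833/8)² = 693889/64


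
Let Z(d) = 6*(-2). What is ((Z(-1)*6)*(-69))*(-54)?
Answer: -268272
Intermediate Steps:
Z(d) = -12
((Z(-1)*6)*(-69))*(-54) = (-12*6*(-69))*(-54) = -72*(-69)*(-54) = 4968*(-54) = -268272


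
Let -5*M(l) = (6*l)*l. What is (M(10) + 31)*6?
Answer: -534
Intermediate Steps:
M(l) = -6*l²/5 (M(l) = -6*l*l/5 = -6*l²/5)
(M(10) + 31)*6 = (-6/5*10² + 31)*6 = (-6/5*100 + 31)*6 = (-120 + 31)*6 = -89*6 = -534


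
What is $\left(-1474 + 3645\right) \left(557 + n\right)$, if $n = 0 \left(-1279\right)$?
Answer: $1209247$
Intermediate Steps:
$n = 0$
$\left(-1474 + 3645\right) \left(557 + n\right) = \left(-1474 + 3645\right) \left(557 + 0\right) = 2171 \cdot 557 = 1209247$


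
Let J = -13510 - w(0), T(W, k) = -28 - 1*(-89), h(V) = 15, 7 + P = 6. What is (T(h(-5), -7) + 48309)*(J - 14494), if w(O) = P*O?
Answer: -1354553480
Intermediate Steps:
P = -1 (P = -7 + 6 = -1)
w(O) = -O
T(W, k) = 61 (T(W, k) = -28 + 89 = 61)
J = -13510 (J = -13510 - (-1)*0 = -13510 - 1*0 = -13510 + 0 = -13510)
(T(h(-5), -7) + 48309)*(J - 14494) = (61 + 48309)*(-13510 - 14494) = 48370*(-28004) = -1354553480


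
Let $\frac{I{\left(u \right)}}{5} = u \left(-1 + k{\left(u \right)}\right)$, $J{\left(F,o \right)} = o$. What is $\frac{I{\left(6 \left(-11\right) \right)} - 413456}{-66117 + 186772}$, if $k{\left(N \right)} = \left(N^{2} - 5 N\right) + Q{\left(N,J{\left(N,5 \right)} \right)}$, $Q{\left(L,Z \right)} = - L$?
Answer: $- \frac{1981286}{120655} \approx -16.421$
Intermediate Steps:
$k{\left(N \right)} = N^{2} - 6 N$ ($k{\left(N \right)} = \left(N^{2} - 5 N\right) - N = N^{2} - 6 N$)
$I{\left(u \right)} = 5 u \left(-1 + u \left(-6 + u\right)\right)$
$\frac{I{\left(6 \left(-11\right) \right)} - 413456}{-66117 + 186772} = \frac{5 \cdot 6 \left(-11\right) \left(-1 + \left(6 \left(-11\right)\right)^{2} - 6 \cdot 6 \left(-11\right)\right) - 413456}{-66117 + 186772} = \frac{5 \left(-66\right) \left(-1 + \left(-66\right)^{2} - -396\right) - 413456}{120655} = \left(5 \left(-66\right) \left(-1 + 4356 + 396\right) - 413456\right) \frac{1}{120655} = \left(5 \left(-66\right) 4751 - 413456\right) \frac{1}{120655} = \left(-1567830 - 413456\right) \frac{1}{120655} = \left(-1981286\right) \frac{1}{120655} = - \frac{1981286}{120655}$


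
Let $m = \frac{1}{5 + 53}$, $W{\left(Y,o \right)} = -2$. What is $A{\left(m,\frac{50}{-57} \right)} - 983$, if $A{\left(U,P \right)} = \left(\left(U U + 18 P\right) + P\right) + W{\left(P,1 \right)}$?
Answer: $- \frac{10108817}{10092} \approx -1001.7$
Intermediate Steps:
$m = \frac{1}{58} \approx 0.017241$
$A{\left(U,P \right)} = -2 + U^{2} + 19 P$ ($A{\left(U,P \right)} = \left(\left(U U + 18 P\right) + P\right) - 2 = \left(\left(U^{2} + 18 P\right) + P\right) - 2 = \left(U^{2} + 19 P\right) - 2 = -2 + U^{2} + 19 P$)
$A{\left(m,\frac{50}{-57} \right)} - 983 = \left(-2 + \left(\frac{1}{58}\right)^{2} + 19 \frac{50}{-57}\right) - 983 = \left(-2 + \frac{1}{3364} + 19 \cdot 50 \left(- \frac{1}{57}\right)\right) - 983 = \left(-2 + \frac{1}{3364} + 19 \left(- \frac{50}{57}\right)\right) - 983 = \left(-2 + \frac{1}{3364} - \frac{50}{3}\right) - 983 = - \frac{188381}{10092} - 983 = - \frac{10108817}{10092}$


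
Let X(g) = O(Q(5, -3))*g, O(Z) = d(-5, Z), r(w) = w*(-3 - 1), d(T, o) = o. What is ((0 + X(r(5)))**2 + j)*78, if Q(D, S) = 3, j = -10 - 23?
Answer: 278226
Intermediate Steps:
r(w) = -4*w (r(w) = w*(-4) = -4*w)
j = -33
O(Z) = Z
X(g) = 3*g
((0 + X(r(5)))**2 + j)*78 = ((0 + 3*(-4*5))**2 - 33)*78 = ((0 + 3*(-20))**2 - 33)*78 = ((0 - 60)**2 - 33)*78 = ((-60)**2 - 33)*78 = (3600 - 33)*78 = 3567*78 = 278226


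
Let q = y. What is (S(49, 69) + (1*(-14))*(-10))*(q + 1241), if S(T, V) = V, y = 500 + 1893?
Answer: 759506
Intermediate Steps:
y = 2393
q = 2393
(S(49, 69) + (1*(-14))*(-10))*(q + 1241) = (69 + (1*(-14))*(-10))*(2393 + 1241) = (69 - 14*(-10))*3634 = (69 + 140)*3634 = 209*3634 = 759506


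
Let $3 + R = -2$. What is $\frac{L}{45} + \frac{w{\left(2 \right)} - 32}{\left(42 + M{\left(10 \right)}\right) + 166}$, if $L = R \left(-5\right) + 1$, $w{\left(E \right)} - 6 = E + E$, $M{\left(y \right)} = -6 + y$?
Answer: $\frac{2261}{4770} \approx 0.474$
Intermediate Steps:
$R = -5$ ($R = -3 - 2 = -5$)
$w{\left(E \right)} = 6 + 2 E$ ($w{\left(E \right)} = 6 + \left(E + E\right) = 6 + 2 E$)
$L = 26$ ($L = \left(-5\right) \left(-5\right) + 1 = 25 + 1 = 26$)
$\frac{L}{45} + \frac{w{\left(2 \right)} - 32}{\left(42 + M{\left(10 \right)}\right) + 166} = \frac{26}{45} + \frac{\left(6 + 2 \cdot 2\right) - 32}{\left(42 + \left(-6 + 10\right)\right) + 166} = 26 \cdot \frac{1}{45} + \frac{\left(6 + 4\right) - 32}{\left(42 + 4\right) + 166} = \frac{26}{45} + \frac{10 - 32}{46 + 166} = \frac{26}{45} - \frac{22}{212} = \frac{26}{45} - \frac{11}{106} = \frac{2261}{4770}$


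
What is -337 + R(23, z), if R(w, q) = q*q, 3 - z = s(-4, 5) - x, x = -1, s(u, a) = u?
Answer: -301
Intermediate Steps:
z = 6 (z = 3 - (-4 - 1*(-1)) = 3 - (-4 + 1) = 3 - 1*(-3) = 3 + 3 = 6)
R(w, q) = q²
-337 + R(23, z) = -337 + 6² = -337 + 36 = -301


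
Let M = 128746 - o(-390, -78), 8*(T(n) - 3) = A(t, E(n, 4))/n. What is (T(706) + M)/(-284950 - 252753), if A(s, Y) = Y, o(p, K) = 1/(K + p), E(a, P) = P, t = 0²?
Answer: -10634925133/44415343206 ≈ -0.23944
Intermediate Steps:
t = 0
T(n) = 3 + 1/(2*n) (T(n) = 3 + (4/n)/8 = 3 + 1/(2*n))
M = 60253129/468 (M = 128746 - 1/(-78 - 390) = 128746 - 1/(-468) = 128746 - 1*(-1/468) = 128746 + 1/468 = 60253129/468 ≈ 1.2875e+5)
(T(706) + M)/(-284950 - 252753) = ((3 + (½)/706) + 60253129/468)/(-284950 - 252753) = ((3 + (½)*(1/706)) + 60253129/468)/(-537703) = ((3 + 1/1412) + 60253129/468)*(-1/537703) = (4237/1412 + 60253129/468)*(-1/537703) = (10634925133/82602)*(-1/537703) = -10634925133/44415343206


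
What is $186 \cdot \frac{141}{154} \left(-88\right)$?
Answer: $- \frac{104904}{7} \approx -14986.0$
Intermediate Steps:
$186 \cdot \frac{141}{154} \left(-88\right) = \frac{13113}{77} \left(-88\right) = - \frac{104904}{7}$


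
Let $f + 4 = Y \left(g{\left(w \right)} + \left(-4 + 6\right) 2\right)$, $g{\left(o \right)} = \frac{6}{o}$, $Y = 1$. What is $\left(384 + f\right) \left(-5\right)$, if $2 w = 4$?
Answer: $-1935$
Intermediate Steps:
$w = 2$ ($w = \frac{1}{2} \cdot 4 = 2$)
$f = 3$ ($f = -4 + 1 \left(\frac{6}{2} + \left(-4 + 6\right) 2\right) = -4 + 1 \left(6 \cdot \frac{1}{2} + 2 \cdot 2\right) = -4 + 1 \left(3 + 4\right) = -4 + 1 \cdot 7 = -4 + 7 = 3$)
$\left(384 + f\right) \left(-5\right) = \left(384 + 3\right) \left(-5\right) = 387 \left(-5\right) = -1935$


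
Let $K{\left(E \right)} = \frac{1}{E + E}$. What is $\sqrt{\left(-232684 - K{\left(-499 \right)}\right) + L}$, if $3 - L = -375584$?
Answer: $\frac{21 \sqrt{322748210}}{998} \approx 378.03$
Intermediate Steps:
$L = 375587$ ($L = 3 - -375584 = 3 + 375584 = 375587$)
$K{\left(E \right)} = \frac{1}{2 E}$
$\sqrt{\left(-232684 - K{\left(-499 \right)}\right) + L} = \sqrt{\left(-232684 - \frac{1}{2 \left(-499\right)}\right) + 375587} = \sqrt{\left(-232684 - \frac{1}{2} \left(- \frac{1}{499}\right)\right) + 375587} = \sqrt{\left(-232684 - - \frac{1}{998}\right) + 375587} = \sqrt{\left(-232684 + \frac{1}{998}\right) + 375587} = \sqrt{- \frac{232218631}{998} + 375587} = \sqrt{\frac{142617195}{998}} = \frac{21 \sqrt{322748210}}{998}$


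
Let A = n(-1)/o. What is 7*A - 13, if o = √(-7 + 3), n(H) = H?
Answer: -13 + 7*I/2 ≈ -13.0 + 3.5*I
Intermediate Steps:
o = 2*I (o = √(-4) = 2*I ≈ 2.0*I)
A = I/2 (A = -1/(2*I) = -(-1)*I/2 = I/2 ≈ 0.5*I)
7*A - 13 = 7*(I/2) - 13 = 7*I/2 - 13 = -13 + 7*I/2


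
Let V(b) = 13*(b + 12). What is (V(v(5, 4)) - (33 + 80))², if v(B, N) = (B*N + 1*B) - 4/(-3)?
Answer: 1336336/9 ≈ 1.4848e+5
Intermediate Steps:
v(B, N) = 4/3 + B + B*N (v(B, N) = (B*N + B) - 4*(-⅓) = (B + B*N) + 4/3 = 4/3 + B + B*N)
V(b) = 156 + 13*b (V(b) = 13*(12 + b) = 156 + 13*b)
(V(v(5, 4)) - (33 + 80))² = ((156 + 13*(4/3 + 5 + 5*4)) - (33 + 80))² = ((156 + 13*(4/3 + 5 + 20)) - 1*113)² = ((156 + 13*(79/3)) - 113)² = ((156 + 1027/3) - 113)² = (1495/3 - 113)² = (1156/3)² = 1336336/9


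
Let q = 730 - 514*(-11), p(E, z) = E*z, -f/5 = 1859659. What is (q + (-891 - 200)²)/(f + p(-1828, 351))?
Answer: -1196665/9939923 ≈ -0.12039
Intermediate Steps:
f = -9298295 (f = -5*1859659 = -9298295)
q = 6384 (q = 730 + 5654 = 6384)
(q + (-891 - 200)²)/(f + p(-1828, 351)) = (6384 + (-891 - 200)²)/(-9298295 - 1828*351) = (6384 + (-1091)²)/(-9298295 - 641628) = (6384 + 1190281)/(-9939923) = 1196665*(-1/9939923) = -1196665/9939923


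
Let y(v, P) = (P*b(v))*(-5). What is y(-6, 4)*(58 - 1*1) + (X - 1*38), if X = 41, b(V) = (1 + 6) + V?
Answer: -1137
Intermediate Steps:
b(V) = 7 + V
y(v, P) = -5*P*(7 + v) (y(v, P) = (P*(7 + v))*(-5) = -5*P*(7 + v))
y(-6, 4)*(58 - 1*1) + (X - 1*38) = (-5*4*(7 - 6))*(58 - 1*1) + (41 - 1*38) = (-5*4*1)*(58 - 1) + (41 - 38) = -20*57 + 3 = -1140 + 3 = -1137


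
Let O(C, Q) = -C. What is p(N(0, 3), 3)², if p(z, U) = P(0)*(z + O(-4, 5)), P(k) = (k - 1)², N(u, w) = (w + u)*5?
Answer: 361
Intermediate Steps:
N(u, w) = 5*u + 5*w (N(u, w) = (u + w)*5 = 5*u + 5*w)
P(k) = (-1 + k)²
p(z, U) = 4 + z (p(z, U) = (-1 + 0)²*(z - 1*(-4)) = (-1)²*(z + 4) = 1*(4 + z) = 4 + z)
p(N(0, 3), 3)² = (4 + (5*0 + 5*3))² = (4 + (0 + 15))² = (4 + 15)² = 19² = 361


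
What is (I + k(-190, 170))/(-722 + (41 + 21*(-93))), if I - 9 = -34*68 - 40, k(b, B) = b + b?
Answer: 2723/2634 ≈ 1.0338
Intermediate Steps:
k(b, B) = 2*b
I = -2343 (I = 9 + (-34*68 - 40) = 9 + (-2312 - 40) = 9 - 2352 = -2343)
(I + k(-190, 170))/(-722 + (41 + 21*(-93))) = (-2343 + 2*(-190))/(-722 + (41 + 21*(-93))) = (-2343 - 380)/(-722 + (41 - 1953)) = -2723/(-722 - 1912) = -2723/(-2634) = -2723*(-1/2634) = 2723/2634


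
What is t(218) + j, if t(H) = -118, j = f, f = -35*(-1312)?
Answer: 45802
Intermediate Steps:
f = 45920
j = 45920
t(218) + j = -118 + 45920 = 45802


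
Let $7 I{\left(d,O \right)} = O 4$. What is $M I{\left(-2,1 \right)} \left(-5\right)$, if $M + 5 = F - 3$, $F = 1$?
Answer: $20$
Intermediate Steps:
$I{\left(d,O \right)} = \frac{4 O}{7}$ ($I{\left(d,O \right)} = \frac{O 4}{7} = \frac{4 O}{7}$)
$M = -7$ ($M = -5 + \left(1 - 3\right) = -5 - 2 = -7$)
$M I{\left(-2,1 \right)} \left(-5\right) = - 7 \cdot \frac{4}{7} \cdot 1 \left(-5\right) = \left(-7\right) \frac{4}{7} \left(-5\right) = \left(-4\right) \left(-5\right) = 20$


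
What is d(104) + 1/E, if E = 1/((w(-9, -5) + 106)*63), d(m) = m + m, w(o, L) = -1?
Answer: 6823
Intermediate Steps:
d(m) = 2*m
E = 1/6615 (E = 1/((-1 + 106)*63) = 1/(105*63) = 1/6615 ≈ 0.00015117)
d(104) + 1/E = 2*104 + 1/(1/6615) = 208 + 6615 = 6823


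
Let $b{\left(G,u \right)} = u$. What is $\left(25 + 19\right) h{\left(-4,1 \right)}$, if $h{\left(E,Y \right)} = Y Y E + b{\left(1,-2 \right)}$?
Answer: $-264$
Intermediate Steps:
$h{\left(E,Y \right)} = -2 + E Y^{2}$ ($h{\left(E,Y \right)} = Y Y E - 2 = Y^{2} E - 2 = E Y^{2} - 2 = -2 + E Y^{2}$)
$\left(25 + 19\right) h{\left(-4,1 \right)} = \left(25 + 19\right) \left(-2 - 4 \cdot 1^{2}\right) = 44 \left(-2 - 4\right) = 44 \left(-6\right) = -264$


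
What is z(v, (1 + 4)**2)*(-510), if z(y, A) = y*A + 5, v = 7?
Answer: -91800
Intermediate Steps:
z(y, A) = 5 + A*y (z(y, A) = A*y + 5 = 5 + A*y)
z(v, (1 + 4)**2)*(-510) = (5 + (1 + 4)**2*7)*(-510) = (5 + 5**2*7)*(-510) = (5 + 25*7)*(-510) = (5 + 175)*(-510) = 180*(-510) = -91800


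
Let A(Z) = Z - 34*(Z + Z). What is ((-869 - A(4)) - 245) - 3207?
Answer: -4053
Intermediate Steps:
A(Z) = -67*Z (A(Z) = Z - 68*Z = -67*Z)
((-869 - A(4)) - 245) - 3207 = ((-869 - (-67)*4) - 245) - 3207 = ((-869 - 1*(-268)) - 245) - 3207 = ((-869 + 268) - 245) - 3207 = (-601 - 245) - 3207 = -846 - 3207 = -4053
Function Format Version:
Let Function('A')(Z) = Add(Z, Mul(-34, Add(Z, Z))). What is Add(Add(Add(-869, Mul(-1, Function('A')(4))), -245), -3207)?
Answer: -4053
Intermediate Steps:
Function('A')(Z) = Mul(-67, Z) (Function('A')(Z) = Add(Z, Mul(-34, Mul(2, Z))) = Add(Z, Mul(-68, Z)) = Mul(-67, Z))
Add(Add(Add(-869, Mul(-1, Function('A')(4))), -245), -3207) = Add(Add(Add(-869, Mul(-1, Mul(-67, 4))), -245), -3207) = Add(Add(Add(-869, Mul(-1, -268)), -245), -3207) = Add(Add(Add(-869, 268), -245), -3207) = Add(Add(-601, -245), -3207) = Add(-846, -3207) = -4053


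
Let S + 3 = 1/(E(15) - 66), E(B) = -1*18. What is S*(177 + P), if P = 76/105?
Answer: -4721233/8820 ≈ -535.29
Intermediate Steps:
E(B) = -18
S = -253/84 (S = -3 + 1/(-18 - 66) = -3 + 1/(-84) = -3 - 1/84 = -253/84 ≈ -3.0119)
P = 76/105 (P = 76*(1/105) = 76/105 ≈ 0.72381)
S*(177 + P) = -253*(177 + 76/105)/84 = -253/84*18661/105 = -4721233/8820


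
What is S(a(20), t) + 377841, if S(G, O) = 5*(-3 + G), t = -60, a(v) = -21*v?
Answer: 375726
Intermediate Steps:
S(G, O) = -15 + 5*G
S(a(20), t) + 377841 = (-15 + 5*(-21*20)) + 377841 = (-15 + 5*(-420)) + 377841 = (-15 - 2100) + 377841 = -2115 + 377841 = 375726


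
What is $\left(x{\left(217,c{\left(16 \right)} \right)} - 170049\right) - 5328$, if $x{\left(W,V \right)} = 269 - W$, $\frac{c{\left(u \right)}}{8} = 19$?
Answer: $-175325$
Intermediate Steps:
$c{\left(u \right)} = 152$ ($c{\left(u \right)} = 8 \cdot 19 = 152$)
$\left(x{\left(217,c{\left(16 \right)} \right)} - 170049\right) - 5328 = \left(\left(269 - 217\right) - 170049\right) - 5328 = \left(52 - 170049\right) - 5328 = -169997 - 5328 = -175325$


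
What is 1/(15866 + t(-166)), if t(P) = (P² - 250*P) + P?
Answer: 1/84756 ≈ 1.1799e-5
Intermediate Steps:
t(P) = P² - 249*P
1/(15866 + t(-166)) = 1/(15866 - 166*(-249 - 166)) = 1/(15866 - 166*(-415)) = 1/(15866 + 68890) = 1/84756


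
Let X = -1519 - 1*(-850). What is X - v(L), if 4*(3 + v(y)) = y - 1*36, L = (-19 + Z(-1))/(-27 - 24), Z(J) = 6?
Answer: -134041/204 ≈ -657.06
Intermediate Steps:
X = -669 (X = -1519 + 850 = -669)
L = 13/51 (L = (-19 + 6)/(-27 - 24) = -13/(-51) = -13*(-1/51) = 13/51 ≈ 0.25490)
v(y) = -12 + y/4 (v(y) = -3 + (y - 1*36)/4 = -3 + (y - 36)/4 = -3 + (-36 + y)/4 = -3 + (-9 + y/4) = -12 + y/4)
X - v(L) = -669 - (-12 + (¼)*(13/51)) = -669 - (-12 + 13/204) = -669 - 1*(-2435/204) = -669 + 2435/204 = -134041/204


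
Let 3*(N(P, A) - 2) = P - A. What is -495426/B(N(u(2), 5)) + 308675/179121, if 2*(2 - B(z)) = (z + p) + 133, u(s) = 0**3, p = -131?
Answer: -532445659901/895605 ≈ -5.9451e+5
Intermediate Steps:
u(s) = 0
N(P, A) = 2 - A/3 + P/3 (N(P, A) = 2 + (P - A)/3 = 2 + (-A/3 + P/3) = 2 - A/3 + P/3)
B(z) = 1 - z/2 (B(z) = 2 - ((z - 131) + 133)/2 = 2 - ((-131 + z) + 133)/2 = 2 - (2 + z)/2 = 2 + (-1 - z/2) = 1 - z/2)
-495426/B(N(u(2), 5)) + 308675/179121 = -495426/(1 - (2 - 1/3*5 + (1/3)*0)/2) + 308675/179121 = -495426/(1 - (2 - 5/3 + 0)/2) + 308675*(1/179121) = -495426/(1 - 1/2*1/3) + 308675/179121 = -495426/(1 - 1/6) + 308675/179121 = -495426/5/6 + 308675/179121 = -495426*6/5 + 308675/179121 = -2972556/5 + 308675/179121 = -532445659901/895605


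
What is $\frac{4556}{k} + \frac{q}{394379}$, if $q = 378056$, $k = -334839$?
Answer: $\frac{124791102260}{132053469981} \approx 0.945$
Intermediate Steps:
$\frac{4556}{k} + \frac{q}{394379} = \frac{4556}{-334839} + \frac{378056}{394379} = 4556 \left(- \frac{1}{334839}\right) + 378056 \cdot \frac{1}{394379} = - \frac{4556}{334839} + \frac{378056}{394379} = \frac{124791102260}{132053469981}$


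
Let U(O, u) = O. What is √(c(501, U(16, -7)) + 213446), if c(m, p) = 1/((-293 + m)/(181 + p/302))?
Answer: √77868833489/604 ≈ 462.00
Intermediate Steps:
c(m, p) = (181 + p/302)/(-293 + m) (c(m, p) = 1/((-293 + m)/(181 + p*(1/302))) = 1/((-293 + m)/(181 + p/302)) = (181 + p/302)/(-293 + m))
√(c(501, U(16, -7)) + 213446) = √((54662 + 16)/(302*(-293 + 501)) + 213446) = √((1/302)*54678/208 + 213446) = √((1/302)*(1/208)*54678 + 213446) = √(2103/2416 + 213446) = √(515687639/2416) = √77868833489/604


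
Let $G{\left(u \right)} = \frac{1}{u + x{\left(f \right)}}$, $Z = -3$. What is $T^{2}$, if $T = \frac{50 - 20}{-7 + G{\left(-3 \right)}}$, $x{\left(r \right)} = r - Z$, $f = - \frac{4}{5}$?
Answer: $\frac{1600}{121} \approx 13.223$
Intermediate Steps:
$f = - \frac{4}{5}$ ($f = \left(-4\right) \frac{1}{5} = - \frac{4}{5} \approx -0.8$)
$x{\left(r \right)} = 3 + r$ ($x{\left(r \right)} = r - -3 = r + 3 = 3 + r$)
$G{\left(u \right)} = \frac{1}{\frac{11}{5} + u}$ ($G{\left(u \right)} = \frac{1}{u + \left(3 - \frac{4}{5}\right)} = \frac{1}{u + \frac{11}{5}} = \frac{1}{\frac{11}{5} + u}$)
$T = - \frac{40}{11}$ ($T = \frac{50 - 20}{-7 + \frac{5}{11 + 5 \left(-3\right)}} = \frac{30}{-7 + \frac{5}{11 - 15}} = \frac{30}{-7 + \frac{5}{-4}} = \frac{30}{-7 + 5 \left(- \frac{1}{4}\right)} = \frac{30}{-7 - \frac{5}{4}} = \frac{30}{- \frac{33}{4}} = 30 \left(- \frac{4}{33}\right) = - \frac{40}{11} \approx -3.6364$)
$T^{2} = \left(- \frac{40}{11}\right)^{2} = \frac{1600}{121}$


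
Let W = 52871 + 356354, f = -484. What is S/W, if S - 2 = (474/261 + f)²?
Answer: 1759817638/3097424025 ≈ 0.56816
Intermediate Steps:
W = 409225
S = 1759817638/7569 (S = 2 + (474/261 - 484)² = 2 + (474*(1/261) - 484)² = 2 + (158/87 - 484)² = 2 + (-41950/87)² = 2 + 1759802500/7569 = 1759817638/7569 ≈ 2.3250e+5)
S/W = (1759817638/7569)/409225 = (1759817638/7569)*(1/409225) = 1759817638/3097424025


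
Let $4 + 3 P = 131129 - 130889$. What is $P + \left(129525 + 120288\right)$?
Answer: $\frac{749675}{3} \approx 2.4989 \cdot 10^{5}$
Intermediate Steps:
$P = \frac{236}{3}$ ($P = - \frac{4}{3} + \frac{131129 - 130889}{3} = - \frac{4}{3} + \frac{1}{3} \cdot 240 = - \frac{4}{3} + 80 = \frac{236}{3} \approx 78.667$)
$P + \left(129525 + 120288\right) = \frac{236}{3} + \left(129525 + 120288\right) = \frac{236}{3} + 249813 = \frac{749675}{3}$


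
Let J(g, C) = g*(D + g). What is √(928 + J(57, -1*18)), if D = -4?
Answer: √3949 ≈ 62.841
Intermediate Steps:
J(g, C) = g*(-4 + g)
√(928 + J(57, -1*18)) = √(928 + 57*(-4 + 57)) = √(928 + 57*53) = √(928 + 3021) = √3949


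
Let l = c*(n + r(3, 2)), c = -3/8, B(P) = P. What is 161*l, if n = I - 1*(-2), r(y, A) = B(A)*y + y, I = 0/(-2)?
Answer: -5313/8 ≈ -664.13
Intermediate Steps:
I = 0 (I = 0*(-½) = 0)
r(y, A) = y + A*y (r(y, A) = A*y + y = y + A*y)
c = -3/8 (c = -3*⅛ = -3/8 ≈ -0.37500)
n = 2 (n = 0 - 1*(-2) = 0 + 2 = 2)
l = -33/8 (l = -3*(2 + 3*(1 + 2))/8 = -3*(2 + 3*3)/8 = -3*(2 + 9)/8 = -3/8*11 = -33/8 ≈ -4.1250)
161*l = 161*(-33/8) = -5313/8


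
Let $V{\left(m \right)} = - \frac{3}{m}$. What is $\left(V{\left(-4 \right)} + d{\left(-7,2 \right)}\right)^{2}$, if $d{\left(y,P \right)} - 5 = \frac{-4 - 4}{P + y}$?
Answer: $\frac{21609}{400} \approx 54.023$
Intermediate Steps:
$d{\left(y,P \right)} = 5 - \frac{8}{P + y}$ ($d{\left(y,P \right)} = 5 + \frac{-4 - 4}{P + y} = 5 - \frac{8}{P + y}$)
$\left(V{\left(-4 \right)} + d{\left(-7,2 \right)}\right)^{2} = \left(- \frac{3}{-4} + \frac{-8 + 5 \cdot 2 + 5 \left(-7\right)}{2 - 7}\right)^{2} = \left(\left(-3\right) \left(- \frac{1}{4}\right) + \frac{-8 + 10 - 35}{-5}\right)^{2} = \left(\frac{3}{4} - - \frac{33}{5}\right)^{2} = \left(\frac{3}{4} + \frac{33}{5}\right)^{2} = \left(\frac{147}{20}\right)^{2} = \frac{21609}{400}$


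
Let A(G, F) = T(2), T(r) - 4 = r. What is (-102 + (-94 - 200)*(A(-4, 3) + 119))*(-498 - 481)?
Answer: 36078108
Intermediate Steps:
T(r) = 4 + r
A(G, F) = 6 (A(G, F) = 4 + 2 = 6)
(-102 + (-94 - 200)*(A(-4, 3) + 119))*(-498 - 481) = (-102 + (-94 - 200)*(6 + 119))*(-498 - 481) = (-102 - 294*125)*(-979) = (-102 - 36750)*(-979) = -36852*(-979) = 36078108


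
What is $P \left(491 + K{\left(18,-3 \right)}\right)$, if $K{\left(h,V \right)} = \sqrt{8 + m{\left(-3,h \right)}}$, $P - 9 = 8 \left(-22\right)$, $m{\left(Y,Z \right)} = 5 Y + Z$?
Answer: $-81997 - 167 \sqrt{11} \approx -82551.0$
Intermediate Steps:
$m{\left(Y,Z \right)} = Z + 5 Y$
$P = -167$ ($P = 9 + 8 \left(-22\right) = 9 - 176 = -167$)
$K{\left(h,V \right)} = \sqrt{-7 + h}$ ($K{\left(h,V \right)} = \sqrt{8 + \left(h + 5 \left(-3\right)\right)} = \sqrt{8 + \left(h - 15\right)} = \sqrt{8 + \left(-15 + h\right)} = \sqrt{-7 + h}$)
$P \left(491 + K{\left(18,-3 \right)}\right) = - 167 \left(491 + \sqrt{-7 + 18}\right) = - 167 \left(491 + \sqrt{11}\right) = -81997 - 167 \sqrt{11}$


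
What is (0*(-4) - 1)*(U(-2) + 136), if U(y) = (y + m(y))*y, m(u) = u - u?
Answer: -140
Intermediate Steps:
m(u) = 0
U(y) = y² (U(y) = (y + 0)*y = y*y = y²)
(0*(-4) - 1)*(U(-2) + 136) = (0*(-4) - 1)*((-2)² + 136) = (0 - 1)*(4 + 136) = -1*140 = -140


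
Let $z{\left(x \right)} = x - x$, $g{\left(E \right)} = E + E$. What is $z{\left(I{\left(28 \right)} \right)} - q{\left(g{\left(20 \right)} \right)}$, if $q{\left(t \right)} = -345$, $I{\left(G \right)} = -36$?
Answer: $345$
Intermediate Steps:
$g{\left(E \right)} = 2 E$
$z{\left(x \right)} = 0$
$z{\left(I{\left(28 \right)} \right)} - q{\left(g{\left(20 \right)} \right)} = 0 - -345 = 0 + 345 = 345$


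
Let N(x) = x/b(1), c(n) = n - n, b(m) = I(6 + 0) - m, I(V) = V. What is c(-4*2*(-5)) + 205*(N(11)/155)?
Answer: 451/155 ≈ 2.9097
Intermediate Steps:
b(m) = 6 - m (b(m) = (6 + 0) - m = 6 - m)
c(n) = 0
N(x) = x/5 (N(x) = x/(6 - 1*1) = x/(6 - 1) = x/5)
c(-4*2*(-5)) + 205*(N(11)/155) = 0 + 205*(((⅕)*11)/155) = 0 + 205*((11/5)*(1/155)) = 0 + 205*(11/775) = 0 + 451/155 = 451/155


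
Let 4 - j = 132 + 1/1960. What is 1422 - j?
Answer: 3038001/1960 ≈ 1550.0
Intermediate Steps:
j = -250881/1960 (j = 4 - (132 + 1/1960) = 4 - 1*258721/1960 = 4 - 258721/1960 = -250881/1960 ≈ -128.00)
1422 - j = 1422 - 1*(-250881/1960) = 1422 + 250881/1960 = 3038001/1960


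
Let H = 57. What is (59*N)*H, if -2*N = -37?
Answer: 124431/2 ≈ 62216.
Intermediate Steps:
N = 37/2 (N = -½*(-37) = 37/2 ≈ 18.500)
(59*N)*H = (59*(37/2))*57 = (2183/2)*57 = 124431/2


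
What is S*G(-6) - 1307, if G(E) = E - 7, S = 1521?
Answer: -21080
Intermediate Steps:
G(E) = -7 + E
S*G(-6) - 1307 = 1521*(-7 - 6) - 1307 = 1521*(-13) - 1307 = -19773 - 1307 = -21080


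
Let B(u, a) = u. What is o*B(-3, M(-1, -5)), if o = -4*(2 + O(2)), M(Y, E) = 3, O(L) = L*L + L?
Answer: 96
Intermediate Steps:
O(L) = L + L² (O(L) = L² + L = L + L²)
o = -32 (o = -4*(2 + 2*(1 + 2)) = -4*(2 + 2*3) = -4*(2 + 6) = -4*8 = -32)
o*B(-3, M(-1, -5)) = -32*(-3) = 96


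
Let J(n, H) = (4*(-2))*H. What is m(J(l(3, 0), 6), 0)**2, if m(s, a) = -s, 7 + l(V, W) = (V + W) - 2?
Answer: 2304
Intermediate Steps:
l(V, W) = -9 + V + W (l(V, W) = -7 + ((V + W) - 2) = -7 + (-2 + V + W) = -9 + V + W)
J(n, H) = -8*H
m(J(l(3, 0), 6), 0)**2 = (-(-8)*6)**2 = (-1*(-48))**2 = 48**2 = 2304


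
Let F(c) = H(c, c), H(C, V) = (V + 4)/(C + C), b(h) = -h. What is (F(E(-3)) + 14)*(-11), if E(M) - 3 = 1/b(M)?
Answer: -1661/10 ≈ -166.10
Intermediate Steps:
E(M) = 3 - 1/M (E(M) = 3 + 1/(-M) = 3 - 1/M)
H(C, V) = (4 + V)/(2*C) (H(C, V) = (4 + V)/((2*C)) = (4 + V)*(1/(2*C)) = (4 + V)/(2*C))
F(c) = (4 + c)/(2*c)
(F(E(-3)) + 14)*(-11) = ((4 + (3 - 1/(-3)))/(2*(3 - 1/(-3))) + 14)*(-11) = ((4 + (3 - 1*(-⅓)))/(2*(3 - 1*(-⅓))) + 14)*(-11) = ((4 + (3 + ⅓))/(2*(3 + ⅓)) + 14)*(-11) = ((4 + 10/3)/(2*(10/3)) + 14)*(-11) = ((½)*(3/10)*(22/3) + 14)*(-11) = (11/10 + 14)*(-11) = (151/10)*(-11) = -1661/10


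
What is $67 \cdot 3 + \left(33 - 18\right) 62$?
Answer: $1131$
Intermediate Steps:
$67 \cdot 3 + \left(33 - 18\right) 62 = 201 + \left(33 - 18\right) 62 = 201 + 15 \cdot 62 = 201 + 930 = 1131$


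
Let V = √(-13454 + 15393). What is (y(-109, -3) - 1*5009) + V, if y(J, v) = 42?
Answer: -4967 + √1939 ≈ -4923.0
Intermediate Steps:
V = √1939 ≈ 44.034
(y(-109, -3) - 1*5009) + V = (42 - 1*5009) + √1939 = (42 - 5009) + √1939 = -4967 + √1939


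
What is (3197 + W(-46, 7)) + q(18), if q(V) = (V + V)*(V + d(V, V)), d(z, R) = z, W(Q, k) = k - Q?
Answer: 4546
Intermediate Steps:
q(V) = 4*V**2 (q(V) = (V + V)*(V + V) = (2*V)*(2*V) = 4*V**2)
(3197 + W(-46, 7)) + q(18) = (3197 + (7 - 1*(-46))) + 4*18**2 = (3197 + (7 + 46)) + 4*324 = (3197 + 53) + 1296 = 3250 + 1296 = 4546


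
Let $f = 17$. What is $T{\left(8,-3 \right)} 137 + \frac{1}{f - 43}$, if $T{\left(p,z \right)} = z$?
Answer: $- \frac{10687}{26} \approx -411.04$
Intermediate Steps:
$T{\left(8,-3 \right)} 137 + \frac{1}{f - 43} = \left(-3\right) 137 + \frac{1}{17 - 43} = -411 + \frac{1}{-26} = -411 - \frac{1}{26} = - \frac{10687}{26}$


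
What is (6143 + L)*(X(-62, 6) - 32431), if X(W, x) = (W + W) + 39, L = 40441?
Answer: -1514725344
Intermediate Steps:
X(W, x) = 39 + 2*W (X(W, x) = 2*W + 39 = 39 + 2*W)
(6143 + L)*(X(-62, 6) - 32431) = (6143 + 40441)*((39 + 2*(-62)) - 32431) = 46584*((39 - 124) - 32431) = 46584*(-85 - 32431) = 46584*(-32516) = -1514725344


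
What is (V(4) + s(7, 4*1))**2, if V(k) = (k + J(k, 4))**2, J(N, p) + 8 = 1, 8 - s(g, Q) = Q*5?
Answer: 9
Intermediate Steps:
s(g, Q) = 8 - 5*Q (s(g, Q) = 8 - Q*5 = 8 - 5*Q)
J(N, p) = -7 (J(N, p) = -8 + 1 = -7)
V(k) = (-7 + k)**2 (V(k) = (k - 7)**2 = (-7 + k)**2)
(V(4) + s(7, 4*1))**2 = ((-7 + 4)**2 + (8 - 20))**2 = ((-3)**2 + (8 - 5*4))**2 = (9 + (8 - 20))**2 = (9 - 12)**2 = (-3)**2 = 9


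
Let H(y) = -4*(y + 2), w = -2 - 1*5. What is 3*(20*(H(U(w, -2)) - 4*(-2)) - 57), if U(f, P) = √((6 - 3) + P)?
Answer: -411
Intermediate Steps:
w = -7 (w = -2 - 5 = -7)
U(f, P) = √(3 + P)
H(y) = -8 - 4*y (H(y) = -4*(2 + y) = -8 - 4*y)
3*(20*(H(U(w, -2)) - 4*(-2)) - 57) = 3*(20*((-8 - 4*√(3 - 2)) - 4*(-2)) - 57) = 3*(20*((-8 - 4*√1) + 8) - 57) = 3*(20*((-8 - 4*1) + 8) - 57) = 3*(20*((-8 - 4) + 8) - 57) = 3*(20*(-12 + 8) - 57) = 3*(20*(-4) - 57) = 3*(-80 - 57) = 3*(-137) = -411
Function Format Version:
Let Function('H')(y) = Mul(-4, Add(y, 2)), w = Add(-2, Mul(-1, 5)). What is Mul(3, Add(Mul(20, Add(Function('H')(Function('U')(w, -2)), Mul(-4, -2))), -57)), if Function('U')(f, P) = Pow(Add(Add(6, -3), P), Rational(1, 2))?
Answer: -411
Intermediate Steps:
w = -7 (w = Add(-2, -5) = -7)
Function('U')(f, P) = Pow(Add(3, P), Rational(1, 2))
Function('H')(y) = Add(-8, Mul(-4, y)) (Function('H')(y) = Mul(-4, Add(2, y)) = Add(-8, Mul(-4, y)))
Mul(3, Add(Mul(20, Add(Function('H')(Function('U')(w, -2)), Mul(-4, -2))), -57)) = Mul(3, Add(Mul(20, Add(Add(-8, Mul(-4, Pow(Add(3, -2), Rational(1, 2)))), Mul(-4, -2))), -57)) = Mul(3, Add(Mul(20, Add(Add(-8, Mul(-4, Pow(1, Rational(1, 2)))), 8)), -57)) = Mul(3, Add(Mul(20, Add(Add(-8, Mul(-4, 1)), 8)), -57)) = Mul(3, Add(Mul(20, Add(Add(-8, -4), 8)), -57)) = Mul(3, Add(Mul(20, Add(-12, 8)), -57)) = Mul(3, Add(Mul(20, -4), -57)) = Mul(3, Add(-80, -57)) = Mul(3, -137) = -411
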